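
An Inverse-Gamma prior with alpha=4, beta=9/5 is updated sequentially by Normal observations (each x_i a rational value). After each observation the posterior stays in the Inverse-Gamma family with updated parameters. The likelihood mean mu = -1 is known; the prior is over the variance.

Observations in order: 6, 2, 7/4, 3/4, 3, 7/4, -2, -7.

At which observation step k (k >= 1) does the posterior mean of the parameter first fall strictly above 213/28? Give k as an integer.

obs 1: x=6 → posterior Inverse-Gamma(9/2, 263/10)
obs 2: x=2 → posterior Inverse-Gamma(5, 154/5)
obs 3: x=7/4 → posterior Inverse-Gamma(11/2, 5533/160)
obs 4: x=3/4 → posterior Inverse-Gamma(6, 2889/80)
obs 5: x=3 → posterior Inverse-Gamma(13/2, 3529/80)
obs 6: x=7/4 → posterior Inverse-Gamma(7, 7663/160)
obs 7: x=-2 → posterior Inverse-Gamma(15/2, 7743/160)
obs 8: x=-7 → posterior Inverse-Gamma(8, 10623/160)

k = 2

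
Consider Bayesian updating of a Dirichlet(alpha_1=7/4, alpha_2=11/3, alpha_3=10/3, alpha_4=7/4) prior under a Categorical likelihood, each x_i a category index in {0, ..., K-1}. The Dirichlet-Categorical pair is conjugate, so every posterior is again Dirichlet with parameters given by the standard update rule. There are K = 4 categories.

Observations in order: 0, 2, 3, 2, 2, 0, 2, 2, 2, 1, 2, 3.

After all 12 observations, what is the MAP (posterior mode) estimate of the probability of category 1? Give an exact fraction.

22/111

obs 1: x=0 → posterior Dirichlet(11/4, 11/3, 10/3, 7/4)
obs 2: x=2 → posterior Dirichlet(11/4, 11/3, 13/3, 7/4)
obs 3: x=3 → posterior Dirichlet(11/4, 11/3, 13/3, 11/4)
obs 4: x=2 → posterior Dirichlet(11/4, 11/3, 16/3, 11/4)
obs 5: x=2 → posterior Dirichlet(11/4, 11/3, 19/3, 11/4)
obs 6: x=0 → posterior Dirichlet(15/4, 11/3, 19/3, 11/4)
obs 7: x=2 → posterior Dirichlet(15/4, 11/3, 22/3, 11/4)
obs 8: x=2 → posterior Dirichlet(15/4, 11/3, 25/3, 11/4)
obs 9: x=2 → posterior Dirichlet(15/4, 11/3, 28/3, 11/4)
obs 10: x=1 → posterior Dirichlet(15/4, 14/3, 28/3, 11/4)
obs 11: x=2 → posterior Dirichlet(15/4, 14/3, 31/3, 11/4)
obs 12: x=3 → posterior Dirichlet(15/4, 14/3, 31/3, 15/4)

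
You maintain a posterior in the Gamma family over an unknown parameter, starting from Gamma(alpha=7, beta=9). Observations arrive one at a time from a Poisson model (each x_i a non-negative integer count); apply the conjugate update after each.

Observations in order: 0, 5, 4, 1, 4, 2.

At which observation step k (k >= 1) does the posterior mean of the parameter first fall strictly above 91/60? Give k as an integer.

obs 1: x=0 → posterior Gamma(7, 10)
obs 2: x=5 → posterior Gamma(12, 11)
obs 3: x=4 → posterior Gamma(16, 12)
obs 4: x=1 → posterior Gamma(17, 13)
obs 5: x=4 → posterior Gamma(21, 14)
obs 6: x=2 → posterior Gamma(23, 15)

k = 6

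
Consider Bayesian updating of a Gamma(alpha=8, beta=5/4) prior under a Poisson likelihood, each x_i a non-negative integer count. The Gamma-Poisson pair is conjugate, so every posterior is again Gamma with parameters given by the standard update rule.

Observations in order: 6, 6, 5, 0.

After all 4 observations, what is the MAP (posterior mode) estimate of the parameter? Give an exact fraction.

obs 1: x=6 → posterior Gamma(14, 9/4)
obs 2: x=6 → posterior Gamma(20, 13/4)
obs 3: x=5 → posterior Gamma(25, 17/4)
obs 4: x=0 → posterior Gamma(25, 21/4)

32/7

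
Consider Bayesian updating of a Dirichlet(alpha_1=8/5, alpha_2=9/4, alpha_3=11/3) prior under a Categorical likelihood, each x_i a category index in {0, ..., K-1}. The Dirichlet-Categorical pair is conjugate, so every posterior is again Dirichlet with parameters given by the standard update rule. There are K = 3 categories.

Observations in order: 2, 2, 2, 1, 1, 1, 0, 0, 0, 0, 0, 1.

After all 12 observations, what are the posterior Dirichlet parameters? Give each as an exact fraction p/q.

obs 1: x=2 → posterior Dirichlet(8/5, 9/4, 14/3)
obs 2: x=2 → posterior Dirichlet(8/5, 9/4, 17/3)
obs 3: x=2 → posterior Dirichlet(8/5, 9/4, 20/3)
obs 4: x=1 → posterior Dirichlet(8/5, 13/4, 20/3)
obs 5: x=1 → posterior Dirichlet(8/5, 17/4, 20/3)
obs 6: x=1 → posterior Dirichlet(8/5, 21/4, 20/3)
obs 7: x=0 → posterior Dirichlet(13/5, 21/4, 20/3)
obs 8: x=0 → posterior Dirichlet(18/5, 21/4, 20/3)
obs 9: x=0 → posterior Dirichlet(23/5, 21/4, 20/3)
obs 10: x=0 → posterior Dirichlet(28/5, 21/4, 20/3)
obs 11: x=0 → posterior Dirichlet(33/5, 21/4, 20/3)
obs 12: x=1 → posterior Dirichlet(33/5, 25/4, 20/3)

alpha_1=33/5, alpha_2=25/4, alpha_3=20/3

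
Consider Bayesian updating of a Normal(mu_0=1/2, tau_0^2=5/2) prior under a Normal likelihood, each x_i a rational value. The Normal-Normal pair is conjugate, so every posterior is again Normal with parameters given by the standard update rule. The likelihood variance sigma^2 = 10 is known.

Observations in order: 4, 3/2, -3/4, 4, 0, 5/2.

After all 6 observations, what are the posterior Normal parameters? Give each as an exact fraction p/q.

obs 1: x=4 → posterior Normal(6/5, 2)
obs 2: x=3/2 → posterior Normal(5/4, 5/3)
obs 3: x=-3/4 → posterior Normal(27/28, 10/7)
obs 4: x=4 → posterior Normal(43/32, 5/4)
obs 5: x=0 → posterior Normal(43/36, 10/9)
obs 6: x=5/2 → posterior Normal(53/40, 1)

mu_0=53/40, tau_0^2=1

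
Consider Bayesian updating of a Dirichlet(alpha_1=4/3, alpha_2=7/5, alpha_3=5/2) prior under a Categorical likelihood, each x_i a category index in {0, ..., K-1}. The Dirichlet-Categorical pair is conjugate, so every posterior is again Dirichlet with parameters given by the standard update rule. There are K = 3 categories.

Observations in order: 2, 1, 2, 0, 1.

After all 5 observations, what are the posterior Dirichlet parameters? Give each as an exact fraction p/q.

alpha_1=7/3, alpha_2=17/5, alpha_3=9/2

obs 1: x=2 → posterior Dirichlet(4/3, 7/5, 7/2)
obs 2: x=1 → posterior Dirichlet(4/3, 12/5, 7/2)
obs 3: x=2 → posterior Dirichlet(4/3, 12/5, 9/2)
obs 4: x=0 → posterior Dirichlet(7/3, 12/5, 9/2)
obs 5: x=1 → posterior Dirichlet(7/3, 17/5, 9/2)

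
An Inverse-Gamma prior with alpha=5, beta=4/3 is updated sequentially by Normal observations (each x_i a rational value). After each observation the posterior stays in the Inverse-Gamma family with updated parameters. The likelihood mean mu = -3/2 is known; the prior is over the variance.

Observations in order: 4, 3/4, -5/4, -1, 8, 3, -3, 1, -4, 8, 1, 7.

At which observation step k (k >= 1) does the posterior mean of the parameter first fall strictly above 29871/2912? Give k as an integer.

k = 6

obs 1: x=4 → posterior Inverse-Gamma(11/2, 395/24)
obs 2: x=3/4 → posterior Inverse-Gamma(6, 1823/96)
obs 3: x=-5/4 → posterior Inverse-Gamma(13/2, 913/48)
obs 4: x=-1 → posterior Inverse-Gamma(7, 919/48)
obs 5: x=8 → posterior Inverse-Gamma(15/2, 3085/48)
obs 6: x=3 → posterior Inverse-Gamma(8, 3571/48)
obs 7: x=-3 → posterior Inverse-Gamma(17/2, 3625/48)
obs 8: x=1 → posterior Inverse-Gamma(9, 3775/48)
obs 9: x=-4 → posterior Inverse-Gamma(19/2, 3925/48)
obs 10: x=8 → posterior Inverse-Gamma(10, 6091/48)
obs 11: x=1 → posterior Inverse-Gamma(21/2, 6241/48)
obs 12: x=7 → posterior Inverse-Gamma(11, 7975/48)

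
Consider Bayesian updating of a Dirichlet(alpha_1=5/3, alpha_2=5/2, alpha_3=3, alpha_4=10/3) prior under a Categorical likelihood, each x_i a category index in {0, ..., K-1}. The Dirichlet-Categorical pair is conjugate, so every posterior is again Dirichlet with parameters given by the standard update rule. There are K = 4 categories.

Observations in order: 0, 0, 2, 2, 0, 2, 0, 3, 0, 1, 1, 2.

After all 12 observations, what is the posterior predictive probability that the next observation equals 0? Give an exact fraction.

obs 1: x=0 → posterior Dirichlet(8/3, 5/2, 3, 10/3)
obs 2: x=0 → posterior Dirichlet(11/3, 5/2, 3, 10/3)
obs 3: x=2 → posterior Dirichlet(11/3, 5/2, 4, 10/3)
obs 4: x=2 → posterior Dirichlet(11/3, 5/2, 5, 10/3)
obs 5: x=0 → posterior Dirichlet(14/3, 5/2, 5, 10/3)
obs 6: x=2 → posterior Dirichlet(14/3, 5/2, 6, 10/3)
obs 7: x=0 → posterior Dirichlet(17/3, 5/2, 6, 10/3)
obs 8: x=3 → posterior Dirichlet(17/3, 5/2, 6, 13/3)
obs 9: x=0 → posterior Dirichlet(20/3, 5/2, 6, 13/3)
obs 10: x=1 → posterior Dirichlet(20/3, 7/2, 6, 13/3)
obs 11: x=1 → posterior Dirichlet(20/3, 9/2, 6, 13/3)
obs 12: x=2 → posterior Dirichlet(20/3, 9/2, 7, 13/3)

8/27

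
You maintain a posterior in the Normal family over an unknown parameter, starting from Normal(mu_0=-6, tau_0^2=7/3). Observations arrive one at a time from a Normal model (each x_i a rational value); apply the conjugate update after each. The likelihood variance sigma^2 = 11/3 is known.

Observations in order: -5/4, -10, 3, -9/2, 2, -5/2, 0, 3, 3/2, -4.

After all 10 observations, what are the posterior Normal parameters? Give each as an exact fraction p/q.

mu_0=-23/12, tau_0^2=77/243

obs 1: x=-5/4 → posterior Normal(-299/72, 77/54)
obs 2: x=-10 → posterior Normal(-579/100, 77/75)
obs 3: x=3 → posterior Normal(-495/128, 77/96)
obs 4: x=-9/2 → posterior Normal(-207/52, 77/117)
obs 5: x=2 → posterior Normal(-565/184, 77/138)
obs 6: x=-5/2 → posterior Normal(-635/212, 77/159)
obs 7: x=0 → posterior Normal(-127/48, 77/180)
obs 8: x=3 → posterior Normal(-551/268, 77/201)
obs 9: x=3/2 → posterior Normal(-509/296, 77/222)
obs 10: x=-4 → posterior Normal(-23/12, 77/243)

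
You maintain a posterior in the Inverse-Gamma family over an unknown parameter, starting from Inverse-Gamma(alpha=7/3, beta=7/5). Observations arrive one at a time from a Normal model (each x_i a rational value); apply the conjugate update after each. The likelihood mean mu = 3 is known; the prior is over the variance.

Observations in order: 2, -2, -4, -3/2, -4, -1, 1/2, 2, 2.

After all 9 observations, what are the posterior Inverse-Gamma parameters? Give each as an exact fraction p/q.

alpha=41/6, beta=1713/20

obs 1: x=2 → posterior Inverse-Gamma(17/6, 19/10)
obs 2: x=-2 → posterior Inverse-Gamma(10/3, 72/5)
obs 3: x=-4 → posterior Inverse-Gamma(23/6, 389/10)
obs 4: x=-3/2 → posterior Inverse-Gamma(13/3, 1961/40)
obs 5: x=-4 → posterior Inverse-Gamma(29/6, 2941/40)
obs 6: x=-1 → posterior Inverse-Gamma(16/3, 3261/40)
obs 7: x=1/2 → posterior Inverse-Gamma(35/6, 1693/20)
obs 8: x=2 → posterior Inverse-Gamma(19/3, 1703/20)
obs 9: x=2 → posterior Inverse-Gamma(41/6, 1713/20)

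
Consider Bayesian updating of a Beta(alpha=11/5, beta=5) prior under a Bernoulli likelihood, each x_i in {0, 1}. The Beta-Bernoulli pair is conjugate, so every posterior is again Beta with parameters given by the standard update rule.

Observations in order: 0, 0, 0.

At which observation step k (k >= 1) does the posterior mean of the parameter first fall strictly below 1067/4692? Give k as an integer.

k = 3

obs 1: x=0 → posterior Beta(11/5, 6)
obs 2: x=0 → posterior Beta(11/5, 7)
obs 3: x=0 → posterior Beta(11/5, 8)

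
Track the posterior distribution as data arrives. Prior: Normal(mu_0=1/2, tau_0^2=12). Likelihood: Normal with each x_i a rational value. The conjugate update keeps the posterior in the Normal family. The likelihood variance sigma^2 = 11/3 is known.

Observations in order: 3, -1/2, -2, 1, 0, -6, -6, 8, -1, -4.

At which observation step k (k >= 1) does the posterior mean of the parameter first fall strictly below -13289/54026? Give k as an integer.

obs 1: x=3 → posterior Normal(227/94, 132/47)
obs 2: x=-1/2 → posterior Normal(191/166, 132/83)
obs 3: x=-2 → posterior Normal(47/238, 132/119)
obs 4: x=1 → posterior Normal(119/310, 132/155)
obs 5: x=0 → posterior Normal(119/382, 132/191)
obs 6: x=-6 → posterior Normal(-313/454, 132/227)
obs 7: x=-6 → posterior Normal(-745/526, 132/263)
obs 8: x=8 → posterior Normal(-13/46, 132/299)
obs 9: x=-1 → posterior Normal(-241/670, 132/335)
obs 10: x=-4 → posterior Normal(-529/742, 132/371)

k = 6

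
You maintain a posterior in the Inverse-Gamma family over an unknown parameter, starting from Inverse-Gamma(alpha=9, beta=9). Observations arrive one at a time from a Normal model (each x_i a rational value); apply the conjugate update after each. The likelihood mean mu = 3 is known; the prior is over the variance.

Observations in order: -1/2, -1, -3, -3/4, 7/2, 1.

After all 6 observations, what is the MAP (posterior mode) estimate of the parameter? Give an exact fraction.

1609/416

obs 1: x=-1/2 → posterior Inverse-Gamma(19/2, 121/8)
obs 2: x=-1 → posterior Inverse-Gamma(10, 185/8)
obs 3: x=-3 → posterior Inverse-Gamma(21/2, 329/8)
obs 4: x=-3/4 → posterior Inverse-Gamma(11, 1541/32)
obs 5: x=7/2 → posterior Inverse-Gamma(23/2, 1545/32)
obs 6: x=1 → posterior Inverse-Gamma(12, 1609/32)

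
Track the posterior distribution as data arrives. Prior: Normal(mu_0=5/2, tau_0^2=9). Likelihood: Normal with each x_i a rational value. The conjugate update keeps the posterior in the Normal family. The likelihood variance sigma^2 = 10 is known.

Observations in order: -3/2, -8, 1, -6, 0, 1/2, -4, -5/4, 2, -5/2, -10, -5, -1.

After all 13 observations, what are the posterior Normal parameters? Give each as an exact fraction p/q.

obs 1: x=-3/2 → posterior Normal(23/38, 90/19)
obs 2: x=-8 → posterior Normal(-121/56, 45/14)
obs 3: x=1 → posterior Normal(-103/74, 90/37)
obs 4: x=-6 → posterior Normal(-211/92, 45/23)
obs 5: x=0 → posterior Normal(-211/110, 18/11)
obs 6: x=1/2 → posterior Normal(-101/64, 45/32)
obs 7: x=-4 → posterior Normal(-137/73, 90/73)
obs 8: x=-5/4 → posterior Normal(-593/328, 45/41)
obs 9: x=2 → posterior Normal(-521/364, 90/91)
obs 10: x=-5/2 → posterior Normal(-611/400, 9/10)
obs 11: x=-10 → posterior Normal(-971/436, 90/109)
obs 12: x=-5 → posterior Normal(-1151/472, 45/59)
obs 13: x=-1 → posterior Normal(-1187/508, 90/127)

mu_0=-1187/508, tau_0^2=90/127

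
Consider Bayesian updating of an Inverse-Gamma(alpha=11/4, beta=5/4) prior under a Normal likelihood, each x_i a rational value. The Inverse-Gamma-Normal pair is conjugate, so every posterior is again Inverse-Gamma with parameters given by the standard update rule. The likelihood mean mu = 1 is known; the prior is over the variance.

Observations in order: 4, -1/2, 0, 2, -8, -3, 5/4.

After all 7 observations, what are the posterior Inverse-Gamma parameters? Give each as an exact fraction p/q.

obs 1: x=4 → posterior Inverse-Gamma(13/4, 23/4)
obs 2: x=-1/2 → posterior Inverse-Gamma(15/4, 55/8)
obs 3: x=0 → posterior Inverse-Gamma(17/4, 59/8)
obs 4: x=2 → posterior Inverse-Gamma(19/4, 63/8)
obs 5: x=-8 → posterior Inverse-Gamma(21/4, 387/8)
obs 6: x=-3 → posterior Inverse-Gamma(23/4, 451/8)
obs 7: x=5/4 → posterior Inverse-Gamma(25/4, 1805/32)

alpha=25/4, beta=1805/32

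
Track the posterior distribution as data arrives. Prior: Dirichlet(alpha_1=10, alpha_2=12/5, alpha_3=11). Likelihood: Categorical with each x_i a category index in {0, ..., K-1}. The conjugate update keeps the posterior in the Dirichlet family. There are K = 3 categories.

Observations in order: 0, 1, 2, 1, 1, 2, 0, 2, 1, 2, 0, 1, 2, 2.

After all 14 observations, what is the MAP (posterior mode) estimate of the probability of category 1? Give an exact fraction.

8/43

obs 1: x=0 → posterior Dirichlet(11, 12/5, 11)
obs 2: x=1 → posterior Dirichlet(11, 17/5, 11)
obs 3: x=2 → posterior Dirichlet(11, 17/5, 12)
obs 4: x=1 → posterior Dirichlet(11, 22/5, 12)
obs 5: x=1 → posterior Dirichlet(11, 27/5, 12)
obs 6: x=2 → posterior Dirichlet(11, 27/5, 13)
obs 7: x=0 → posterior Dirichlet(12, 27/5, 13)
obs 8: x=2 → posterior Dirichlet(12, 27/5, 14)
obs 9: x=1 → posterior Dirichlet(12, 32/5, 14)
obs 10: x=2 → posterior Dirichlet(12, 32/5, 15)
obs 11: x=0 → posterior Dirichlet(13, 32/5, 15)
obs 12: x=1 → posterior Dirichlet(13, 37/5, 15)
obs 13: x=2 → posterior Dirichlet(13, 37/5, 16)
obs 14: x=2 → posterior Dirichlet(13, 37/5, 17)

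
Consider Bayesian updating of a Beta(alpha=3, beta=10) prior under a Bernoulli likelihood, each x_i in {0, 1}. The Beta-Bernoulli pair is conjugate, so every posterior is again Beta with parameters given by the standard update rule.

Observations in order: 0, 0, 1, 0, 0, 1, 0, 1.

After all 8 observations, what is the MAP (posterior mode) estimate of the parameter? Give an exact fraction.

obs 1: x=0 → posterior Beta(3, 11)
obs 2: x=0 → posterior Beta(3, 12)
obs 3: x=1 → posterior Beta(4, 12)
obs 4: x=0 → posterior Beta(4, 13)
obs 5: x=0 → posterior Beta(4, 14)
obs 6: x=1 → posterior Beta(5, 14)
obs 7: x=0 → posterior Beta(5, 15)
obs 8: x=1 → posterior Beta(6, 15)

5/19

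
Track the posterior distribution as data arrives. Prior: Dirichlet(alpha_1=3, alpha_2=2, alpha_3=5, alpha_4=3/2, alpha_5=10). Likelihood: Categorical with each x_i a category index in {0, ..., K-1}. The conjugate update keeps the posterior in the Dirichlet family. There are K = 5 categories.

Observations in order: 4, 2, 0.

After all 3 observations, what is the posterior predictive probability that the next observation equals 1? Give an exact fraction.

4/49

obs 1: x=4 → posterior Dirichlet(3, 2, 5, 3/2, 11)
obs 2: x=2 → posterior Dirichlet(3, 2, 6, 3/2, 11)
obs 3: x=0 → posterior Dirichlet(4, 2, 6, 3/2, 11)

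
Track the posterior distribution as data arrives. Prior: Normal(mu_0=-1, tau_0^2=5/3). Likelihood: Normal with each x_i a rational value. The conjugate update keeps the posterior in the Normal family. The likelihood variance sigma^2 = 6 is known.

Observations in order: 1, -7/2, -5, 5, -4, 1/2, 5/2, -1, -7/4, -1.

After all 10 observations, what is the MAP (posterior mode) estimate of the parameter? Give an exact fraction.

-217/272

obs 1: x=1 → posterior Normal(-13/23, 30/23)
obs 2: x=-7/2 → posterior Normal(-61/56, 15/14)
obs 3: x=-5 → posterior Normal(-37/22, 10/11)
obs 4: x=5 → posterior Normal(-61/76, 15/19)
obs 5: x=-4 → posterior Normal(-101/86, 30/43)
obs 6: x=1/2 → posterior Normal(-1, 5/8)
obs 7: x=5/2 → posterior Normal(-71/106, 30/53)
obs 8: x=-1 → posterior Normal(-81/116, 15/29)
obs 9: x=-7/4 → posterior Normal(-197/252, 10/21)
obs 10: x=-1 → posterior Normal(-217/272, 15/34)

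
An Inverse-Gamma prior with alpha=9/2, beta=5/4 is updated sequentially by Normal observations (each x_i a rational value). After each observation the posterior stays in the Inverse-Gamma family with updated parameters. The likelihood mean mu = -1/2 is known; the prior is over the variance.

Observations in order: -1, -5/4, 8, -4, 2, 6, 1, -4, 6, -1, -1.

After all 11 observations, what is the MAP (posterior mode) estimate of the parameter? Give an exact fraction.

obs 1: x=-1 → posterior Inverse-Gamma(5, 11/8)
obs 2: x=-5/4 → posterior Inverse-Gamma(11/2, 53/32)
obs 3: x=8 → posterior Inverse-Gamma(6, 1209/32)
obs 4: x=-4 → posterior Inverse-Gamma(13/2, 1405/32)
obs 5: x=2 → posterior Inverse-Gamma(7, 1505/32)
obs 6: x=6 → posterior Inverse-Gamma(15/2, 2181/32)
obs 7: x=1 → posterior Inverse-Gamma(8, 2217/32)
obs 8: x=-4 → posterior Inverse-Gamma(17/2, 2413/32)
obs 9: x=6 → posterior Inverse-Gamma(9, 3089/32)
obs 10: x=-1 → posterior Inverse-Gamma(19/2, 3093/32)
obs 11: x=-1 → posterior Inverse-Gamma(10, 3097/32)

3097/352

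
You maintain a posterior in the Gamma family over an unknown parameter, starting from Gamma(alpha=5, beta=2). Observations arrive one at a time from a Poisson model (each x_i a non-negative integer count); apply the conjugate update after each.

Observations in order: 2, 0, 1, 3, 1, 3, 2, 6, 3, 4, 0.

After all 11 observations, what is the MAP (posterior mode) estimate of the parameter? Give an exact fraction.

29/13

obs 1: x=2 → posterior Gamma(7, 3)
obs 2: x=0 → posterior Gamma(7, 4)
obs 3: x=1 → posterior Gamma(8, 5)
obs 4: x=3 → posterior Gamma(11, 6)
obs 5: x=1 → posterior Gamma(12, 7)
obs 6: x=3 → posterior Gamma(15, 8)
obs 7: x=2 → posterior Gamma(17, 9)
obs 8: x=6 → posterior Gamma(23, 10)
obs 9: x=3 → posterior Gamma(26, 11)
obs 10: x=4 → posterior Gamma(30, 12)
obs 11: x=0 → posterior Gamma(30, 13)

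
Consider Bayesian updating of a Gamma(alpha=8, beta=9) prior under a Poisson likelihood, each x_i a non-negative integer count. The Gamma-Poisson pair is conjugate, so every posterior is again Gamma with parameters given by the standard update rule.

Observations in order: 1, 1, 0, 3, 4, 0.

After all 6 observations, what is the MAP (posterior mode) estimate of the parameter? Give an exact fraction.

16/15

obs 1: x=1 → posterior Gamma(9, 10)
obs 2: x=1 → posterior Gamma(10, 11)
obs 3: x=0 → posterior Gamma(10, 12)
obs 4: x=3 → posterior Gamma(13, 13)
obs 5: x=4 → posterior Gamma(17, 14)
obs 6: x=0 → posterior Gamma(17, 15)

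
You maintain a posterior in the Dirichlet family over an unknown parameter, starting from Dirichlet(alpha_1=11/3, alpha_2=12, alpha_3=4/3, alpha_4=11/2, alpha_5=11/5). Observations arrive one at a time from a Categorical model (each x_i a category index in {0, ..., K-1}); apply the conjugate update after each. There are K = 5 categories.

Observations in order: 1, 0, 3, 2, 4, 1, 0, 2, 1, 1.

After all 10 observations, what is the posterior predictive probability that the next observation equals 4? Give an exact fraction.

obs 1: x=1 → posterior Dirichlet(11/3, 13, 4/3, 11/2, 11/5)
obs 2: x=0 → posterior Dirichlet(14/3, 13, 4/3, 11/2, 11/5)
obs 3: x=3 → posterior Dirichlet(14/3, 13, 4/3, 13/2, 11/5)
obs 4: x=2 → posterior Dirichlet(14/3, 13, 7/3, 13/2, 11/5)
obs 5: x=4 → posterior Dirichlet(14/3, 13, 7/3, 13/2, 16/5)
obs 6: x=1 → posterior Dirichlet(14/3, 14, 7/3, 13/2, 16/5)
obs 7: x=0 → posterior Dirichlet(17/3, 14, 7/3, 13/2, 16/5)
obs 8: x=2 → posterior Dirichlet(17/3, 14, 10/3, 13/2, 16/5)
obs 9: x=1 → posterior Dirichlet(17/3, 15, 10/3, 13/2, 16/5)
obs 10: x=1 → posterior Dirichlet(17/3, 16, 10/3, 13/2, 16/5)

32/347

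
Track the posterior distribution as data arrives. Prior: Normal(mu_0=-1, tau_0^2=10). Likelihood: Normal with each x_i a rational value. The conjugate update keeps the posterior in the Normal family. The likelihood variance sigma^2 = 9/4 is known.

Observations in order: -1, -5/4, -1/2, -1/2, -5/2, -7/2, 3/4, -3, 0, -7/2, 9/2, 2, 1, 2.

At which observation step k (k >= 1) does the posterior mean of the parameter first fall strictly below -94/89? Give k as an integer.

obs 1: x=-1 → posterior Normal(-1, 90/49)
obs 2: x=-5/4 → posterior Normal(-99/89, 90/89)
obs 3: x=-1/2 → posterior Normal(-119/129, 30/43)
obs 4: x=-1/2 → posterior Normal(-139/169, 90/169)
obs 5: x=-5/2 → posterior Normal(-239/209, 90/209)
obs 6: x=-7/2 → posterior Normal(-379/249, 30/83)
obs 7: x=3/4 → posterior Normal(-349/289, 90/289)
obs 8: x=-3 → posterior Normal(-67/47, 90/329)
obs 9: x=0 → posterior Normal(-469/369, 10/41)
obs 10: x=-7/2 → posterior Normal(-609/409, 90/409)
obs 11: x=9/2 → posterior Normal(-429/449, 90/449)
obs 12: x=2 → posterior Normal(-349/489, 30/163)
obs 13: x=1 → posterior Normal(-309/529, 90/529)
obs 14: x=2 → posterior Normal(-229/569, 90/569)

k = 2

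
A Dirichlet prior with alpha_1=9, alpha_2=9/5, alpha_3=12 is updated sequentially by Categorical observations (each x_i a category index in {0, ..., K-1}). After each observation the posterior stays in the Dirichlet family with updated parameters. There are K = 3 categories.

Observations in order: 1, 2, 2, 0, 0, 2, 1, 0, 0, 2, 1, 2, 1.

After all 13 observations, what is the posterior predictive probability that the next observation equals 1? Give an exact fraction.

obs 1: x=1 → posterior Dirichlet(9, 14/5, 12)
obs 2: x=2 → posterior Dirichlet(9, 14/5, 13)
obs 3: x=2 → posterior Dirichlet(9, 14/5, 14)
obs 4: x=0 → posterior Dirichlet(10, 14/5, 14)
obs 5: x=0 → posterior Dirichlet(11, 14/5, 14)
obs 6: x=2 → posterior Dirichlet(11, 14/5, 15)
obs 7: x=1 → posterior Dirichlet(11, 19/5, 15)
obs 8: x=0 → posterior Dirichlet(12, 19/5, 15)
obs 9: x=0 → posterior Dirichlet(13, 19/5, 15)
obs 10: x=2 → posterior Dirichlet(13, 19/5, 16)
obs 11: x=1 → posterior Dirichlet(13, 24/5, 16)
obs 12: x=2 → posterior Dirichlet(13, 24/5, 17)
obs 13: x=1 → posterior Dirichlet(13, 29/5, 17)

29/179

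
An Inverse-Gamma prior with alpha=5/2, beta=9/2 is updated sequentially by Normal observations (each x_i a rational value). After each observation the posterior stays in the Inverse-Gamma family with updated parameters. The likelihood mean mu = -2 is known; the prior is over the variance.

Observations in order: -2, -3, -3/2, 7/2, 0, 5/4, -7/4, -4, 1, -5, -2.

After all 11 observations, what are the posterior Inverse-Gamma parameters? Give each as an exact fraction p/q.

obs 1: x=-2 → posterior Inverse-Gamma(3, 9/2)
obs 2: x=-3 → posterior Inverse-Gamma(7/2, 5)
obs 3: x=-3/2 → posterior Inverse-Gamma(4, 41/8)
obs 4: x=7/2 → posterior Inverse-Gamma(9/2, 81/4)
obs 5: x=0 → posterior Inverse-Gamma(5, 89/4)
obs 6: x=5/4 → posterior Inverse-Gamma(11/2, 881/32)
obs 7: x=-7/4 → posterior Inverse-Gamma(6, 441/16)
obs 8: x=-4 → posterior Inverse-Gamma(13/2, 473/16)
obs 9: x=1 → posterior Inverse-Gamma(7, 545/16)
obs 10: x=-5 → posterior Inverse-Gamma(15/2, 617/16)
obs 11: x=-2 → posterior Inverse-Gamma(8, 617/16)

alpha=8, beta=617/16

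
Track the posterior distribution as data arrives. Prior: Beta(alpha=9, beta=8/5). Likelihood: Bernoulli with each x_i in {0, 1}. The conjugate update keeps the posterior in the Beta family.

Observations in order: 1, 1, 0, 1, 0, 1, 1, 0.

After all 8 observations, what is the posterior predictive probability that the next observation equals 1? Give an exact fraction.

obs 1: x=1 → posterior Beta(10, 8/5)
obs 2: x=1 → posterior Beta(11, 8/5)
obs 3: x=0 → posterior Beta(11, 13/5)
obs 4: x=1 → posterior Beta(12, 13/5)
obs 5: x=0 → posterior Beta(12, 18/5)
obs 6: x=1 → posterior Beta(13, 18/5)
obs 7: x=1 → posterior Beta(14, 18/5)
obs 8: x=0 → posterior Beta(14, 23/5)

70/93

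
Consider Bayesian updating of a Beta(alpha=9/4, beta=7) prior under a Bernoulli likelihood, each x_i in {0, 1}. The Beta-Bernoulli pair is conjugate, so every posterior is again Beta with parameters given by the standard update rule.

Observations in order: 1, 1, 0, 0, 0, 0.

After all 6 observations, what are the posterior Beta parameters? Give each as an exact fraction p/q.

obs 1: x=1 → posterior Beta(13/4, 7)
obs 2: x=1 → posterior Beta(17/4, 7)
obs 3: x=0 → posterior Beta(17/4, 8)
obs 4: x=0 → posterior Beta(17/4, 9)
obs 5: x=0 → posterior Beta(17/4, 10)
obs 6: x=0 → posterior Beta(17/4, 11)

alpha=17/4, beta=11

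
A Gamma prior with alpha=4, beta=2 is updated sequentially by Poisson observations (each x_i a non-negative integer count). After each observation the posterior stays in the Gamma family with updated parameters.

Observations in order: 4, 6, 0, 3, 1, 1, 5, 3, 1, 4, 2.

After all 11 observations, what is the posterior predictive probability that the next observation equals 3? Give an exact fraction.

obs 1: x=4 → posterior Gamma(8, 3)
obs 2: x=6 → posterior Gamma(14, 4)
obs 3: x=0 → posterior Gamma(14, 5)
obs 4: x=3 → posterior Gamma(17, 6)
obs 5: x=1 → posterior Gamma(18, 7)
obs 6: x=1 → posterior Gamma(19, 8)
obs 7: x=5 → posterior Gamma(24, 9)
obs 8: x=3 → posterior Gamma(27, 10)
obs 9: x=1 → posterior Gamma(28, 11)
obs 10: x=4 → posterior Gamma(32, 12)
obs 11: x=2 → posterior Gamma(34, 13)

19081572372462949893424377015651901684695/91112778086093029337470114902364984967168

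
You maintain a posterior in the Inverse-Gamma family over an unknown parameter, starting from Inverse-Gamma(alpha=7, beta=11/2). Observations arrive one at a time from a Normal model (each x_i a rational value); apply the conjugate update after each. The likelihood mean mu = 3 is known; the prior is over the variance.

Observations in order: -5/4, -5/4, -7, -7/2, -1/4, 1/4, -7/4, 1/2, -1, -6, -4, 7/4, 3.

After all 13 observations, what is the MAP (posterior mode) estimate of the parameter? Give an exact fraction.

3071/232

obs 1: x=-5/4 → posterior Inverse-Gamma(15/2, 465/32)
obs 2: x=-5/4 → posterior Inverse-Gamma(8, 377/16)
obs 3: x=-7 → posterior Inverse-Gamma(17/2, 1177/16)
obs 4: x=-7/2 → posterior Inverse-Gamma(9, 1515/16)
obs 5: x=-1/4 → posterior Inverse-Gamma(19/2, 3199/32)
obs 6: x=1/4 → posterior Inverse-Gamma(10, 415/4)
obs 7: x=-7/4 → posterior Inverse-Gamma(21/2, 3681/32)
obs 8: x=1/2 → posterior Inverse-Gamma(11, 3781/32)
obs 9: x=-1 → posterior Inverse-Gamma(23/2, 4037/32)
obs 10: x=-6 → posterior Inverse-Gamma(12, 5333/32)
obs 11: x=-4 → posterior Inverse-Gamma(25/2, 6117/32)
obs 12: x=7/4 → posterior Inverse-Gamma(13, 3071/16)
obs 13: x=3 → posterior Inverse-Gamma(27/2, 3071/16)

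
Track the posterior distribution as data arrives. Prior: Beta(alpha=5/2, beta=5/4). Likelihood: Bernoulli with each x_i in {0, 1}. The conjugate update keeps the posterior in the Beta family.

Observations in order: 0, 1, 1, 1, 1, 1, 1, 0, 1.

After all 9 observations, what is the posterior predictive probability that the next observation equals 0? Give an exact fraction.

13/51

obs 1: x=0 → posterior Beta(5/2, 9/4)
obs 2: x=1 → posterior Beta(7/2, 9/4)
obs 3: x=1 → posterior Beta(9/2, 9/4)
obs 4: x=1 → posterior Beta(11/2, 9/4)
obs 5: x=1 → posterior Beta(13/2, 9/4)
obs 6: x=1 → posterior Beta(15/2, 9/4)
obs 7: x=1 → posterior Beta(17/2, 9/4)
obs 8: x=0 → posterior Beta(17/2, 13/4)
obs 9: x=1 → posterior Beta(19/2, 13/4)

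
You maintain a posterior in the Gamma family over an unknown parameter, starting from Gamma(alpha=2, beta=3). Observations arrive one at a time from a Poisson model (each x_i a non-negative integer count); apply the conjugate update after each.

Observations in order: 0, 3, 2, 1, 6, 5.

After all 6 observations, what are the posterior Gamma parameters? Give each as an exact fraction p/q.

obs 1: x=0 → posterior Gamma(2, 4)
obs 2: x=3 → posterior Gamma(5, 5)
obs 3: x=2 → posterior Gamma(7, 6)
obs 4: x=1 → posterior Gamma(8, 7)
obs 5: x=6 → posterior Gamma(14, 8)
obs 6: x=5 → posterior Gamma(19, 9)

alpha=19, beta=9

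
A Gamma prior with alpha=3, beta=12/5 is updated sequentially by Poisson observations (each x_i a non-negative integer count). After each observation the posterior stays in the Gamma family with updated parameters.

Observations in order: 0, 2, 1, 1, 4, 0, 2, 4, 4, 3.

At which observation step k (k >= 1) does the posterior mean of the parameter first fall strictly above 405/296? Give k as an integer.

k = 5

obs 1: x=0 → posterior Gamma(3, 17/5)
obs 2: x=2 → posterior Gamma(5, 22/5)
obs 3: x=1 → posterior Gamma(6, 27/5)
obs 4: x=1 → posterior Gamma(7, 32/5)
obs 5: x=4 → posterior Gamma(11, 37/5)
obs 6: x=0 → posterior Gamma(11, 42/5)
obs 7: x=2 → posterior Gamma(13, 47/5)
obs 8: x=4 → posterior Gamma(17, 52/5)
obs 9: x=4 → posterior Gamma(21, 57/5)
obs 10: x=3 → posterior Gamma(24, 62/5)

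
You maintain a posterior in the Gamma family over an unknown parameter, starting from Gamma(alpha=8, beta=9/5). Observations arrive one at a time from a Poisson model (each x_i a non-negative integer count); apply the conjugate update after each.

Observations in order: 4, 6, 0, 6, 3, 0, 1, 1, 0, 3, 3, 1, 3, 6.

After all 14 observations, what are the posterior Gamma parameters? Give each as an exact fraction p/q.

alpha=45, beta=79/5

obs 1: x=4 → posterior Gamma(12, 14/5)
obs 2: x=6 → posterior Gamma(18, 19/5)
obs 3: x=0 → posterior Gamma(18, 24/5)
obs 4: x=6 → posterior Gamma(24, 29/5)
obs 5: x=3 → posterior Gamma(27, 34/5)
obs 6: x=0 → posterior Gamma(27, 39/5)
obs 7: x=1 → posterior Gamma(28, 44/5)
obs 8: x=1 → posterior Gamma(29, 49/5)
obs 9: x=0 → posterior Gamma(29, 54/5)
obs 10: x=3 → posterior Gamma(32, 59/5)
obs 11: x=3 → posterior Gamma(35, 64/5)
obs 12: x=1 → posterior Gamma(36, 69/5)
obs 13: x=3 → posterior Gamma(39, 74/5)
obs 14: x=6 → posterior Gamma(45, 79/5)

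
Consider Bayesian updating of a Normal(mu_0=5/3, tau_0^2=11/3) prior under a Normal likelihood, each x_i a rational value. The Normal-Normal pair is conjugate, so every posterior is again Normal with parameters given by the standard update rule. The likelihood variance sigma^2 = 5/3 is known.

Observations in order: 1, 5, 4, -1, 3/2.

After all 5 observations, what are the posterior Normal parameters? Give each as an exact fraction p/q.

mu_0=743/360, tau_0^2=11/36

obs 1: x=1 → posterior Normal(29/24, 55/48)
obs 2: x=5 → posterior Normal(223/81, 55/81)
obs 3: x=4 → posterior Normal(355/114, 55/114)
obs 4: x=-1 → posterior Normal(46/21, 55/147)
obs 5: x=3/2 → posterior Normal(743/360, 11/36)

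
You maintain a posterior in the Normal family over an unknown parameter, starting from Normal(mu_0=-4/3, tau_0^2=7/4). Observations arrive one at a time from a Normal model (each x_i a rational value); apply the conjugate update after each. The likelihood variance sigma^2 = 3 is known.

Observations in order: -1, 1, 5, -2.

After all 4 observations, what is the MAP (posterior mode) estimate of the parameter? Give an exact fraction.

obs 1: x=-1 → posterior Normal(-23/19, 21/19)
obs 2: x=1 → posterior Normal(-8/13, 21/26)
obs 3: x=5 → posterior Normal(19/33, 7/11)
obs 4: x=-2 → posterior Normal(1/8, 21/40)

1/8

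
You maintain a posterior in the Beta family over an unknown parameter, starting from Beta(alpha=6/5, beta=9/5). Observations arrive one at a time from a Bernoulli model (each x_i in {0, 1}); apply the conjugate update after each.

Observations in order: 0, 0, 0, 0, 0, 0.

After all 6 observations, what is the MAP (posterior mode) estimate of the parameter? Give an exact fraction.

1/35

obs 1: x=0 → posterior Beta(6/5, 14/5)
obs 2: x=0 → posterior Beta(6/5, 19/5)
obs 3: x=0 → posterior Beta(6/5, 24/5)
obs 4: x=0 → posterior Beta(6/5, 29/5)
obs 5: x=0 → posterior Beta(6/5, 34/5)
obs 6: x=0 → posterior Beta(6/5, 39/5)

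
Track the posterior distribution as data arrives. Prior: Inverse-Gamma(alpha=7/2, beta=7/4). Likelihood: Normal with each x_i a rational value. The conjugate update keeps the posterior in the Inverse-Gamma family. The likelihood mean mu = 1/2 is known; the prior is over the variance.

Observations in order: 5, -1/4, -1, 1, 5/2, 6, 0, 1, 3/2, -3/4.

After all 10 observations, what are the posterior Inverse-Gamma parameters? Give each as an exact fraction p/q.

alpha=17/2, beta=513/16

obs 1: x=5 → posterior Inverse-Gamma(4, 95/8)
obs 2: x=-1/4 → posterior Inverse-Gamma(9/2, 389/32)
obs 3: x=-1 → posterior Inverse-Gamma(5, 425/32)
obs 4: x=1 → posterior Inverse-Gamma(11/2, 429/32)
obs 5: x=5/2 → posterior Inverse-Gamma(6, 493/32)
obs 6: x=6 → posterior Inverse-Gamma(13/2, 977/32)
obs 7: x=0 → posterior Inverse-Gamma(7, 981/32)
obs 8: x=1 → posterior Inverse-Gamma(15/2, 985/32)
obs 9: x=3/2 → posterior Inverse-Gamma(8, 1001/32)
obs 10: x=-3/4 → posterior Inverse-Gamma(17/2, 513/16)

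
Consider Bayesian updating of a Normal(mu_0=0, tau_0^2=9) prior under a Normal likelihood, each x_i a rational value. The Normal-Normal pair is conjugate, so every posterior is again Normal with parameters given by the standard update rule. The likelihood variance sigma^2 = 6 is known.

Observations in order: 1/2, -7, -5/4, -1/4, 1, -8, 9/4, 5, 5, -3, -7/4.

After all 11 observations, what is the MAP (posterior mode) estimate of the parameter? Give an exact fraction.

obs 1: x=1/2 → posterior Normal(3/10, 18/5)
obs 2: x=-7 → posterior Normal(-39/16, 9/4)
obs 3: x=-5/4 → posterior Normal(-93/44, 18/11)
obs 4: x=-1/4 → posterior Normal(-12/7, 9/7)
obs 5: x=1 → posterior Normal(-21/17, 18/17)
obs 6: x=-8 → posterior Normal(-9/4, 9/10)
obs 7: x=9/4 → posterior Normal(-153/92, 18/23)
obs 8: x=5 → posterior Normal(-93/104, 9/13)
obs 9: x=5 → posterior Normal(-33/116, 18/29)
obs 10: x=-3 → posterior Normal(-69/128, 9/16)
obs 11: x=-7/4 → posterior Normal(-9/14, 18/35)

-9/14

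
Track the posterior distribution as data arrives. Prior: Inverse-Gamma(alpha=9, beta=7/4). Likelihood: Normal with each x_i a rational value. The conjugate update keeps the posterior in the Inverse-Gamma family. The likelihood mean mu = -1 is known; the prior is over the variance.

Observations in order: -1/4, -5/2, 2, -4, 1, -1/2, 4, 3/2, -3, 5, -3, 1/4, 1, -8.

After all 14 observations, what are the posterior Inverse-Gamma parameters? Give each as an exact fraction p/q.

alpha=16, beta=1267/16

obs 1: x=-1/4 → posterior Inverse-Gamma(19/2, 65/32)
obs 2: x=-5/2 → posterior Inverse-Gamma(10, 101/32)
obs 3: x=2 → posterior Inverse-Gamma(21/2, 245/32)
obs 4: x=-4 → posterior Inverse-Gamma(11, 389/32)
obs 5: x=1 → posterior Inverse-Gamma(23/2, 453/32)
obs 6: x=-1/2 → posterior Inverse-Gamma(12, 457/32)
obs 7: x=4 → posterior Inverse-Gamma(25/2, 857/32)
obs 8: x=3/2 → posterior Inverse-Gamma(13, 957/32)
obs 9: x=-3 → posterior Inverse-Gamma(27/2, 1021/32)
obs 10: x=5 → posterior Inverse-Gamma(14, 1597/32)
obs 11: x=-3 → posterior Inverse-Gamma(29/2, 1661/32)
obs 12: x=1/4 → posterior Inverse-Gamma(15, 843/16)
obs 13: x=1 → posterior Inverse-Gamma(31/2, 875/16)
obs 14: x=-8 → posterior Inverse-Gamma(16, 1267/16)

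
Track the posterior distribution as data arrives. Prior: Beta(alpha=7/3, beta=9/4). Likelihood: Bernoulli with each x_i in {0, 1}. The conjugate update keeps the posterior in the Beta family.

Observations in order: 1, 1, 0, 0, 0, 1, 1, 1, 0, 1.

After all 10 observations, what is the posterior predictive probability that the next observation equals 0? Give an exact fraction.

3/7

obs 1: x=1 → posterior Beta(10/3, 9/4)
obs 2: x=1 → posterior Beta(13/3, 9/4)
obs 3: x=0 → posterior Beta(13/3, 13/4)
obs 4: x=0 → posterior Beta(13/3, 17/4)
obs 5: x=0 → posterior Beta(13/3, 21/4)
obs 6: x=1 → posterior Beta(16/3, 21/4)
obs 7: x=1 → posterior Beta(19/3, 21/4)
obs 8: x=1 → posterior Beta(22/3, 21/4)
obs 9: x=0 → posterior Beta(22/3, 25/4)
obs 10: x=1 → posterior Beta(25/3, 25/4)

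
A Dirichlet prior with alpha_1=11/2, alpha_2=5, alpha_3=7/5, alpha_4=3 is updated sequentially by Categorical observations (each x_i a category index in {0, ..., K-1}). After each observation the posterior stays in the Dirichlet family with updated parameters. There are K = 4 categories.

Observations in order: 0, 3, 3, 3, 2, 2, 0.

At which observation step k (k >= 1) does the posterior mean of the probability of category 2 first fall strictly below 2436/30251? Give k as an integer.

obs 1: x=0 → posterior Dirichlet(13/2, 5, 7/5, 3)
obs 2: x=3 → posterior Dirichlet(13/2, 5, 7/5, 4)
obs 3: x=3 → posterior Dirichlet(13/2, 5, 7/5, 5)
obs 4: x=3 → posterior Dirichlet(13/2, 5, 7/5, 6)
obs 5: x=2 → posterior Dirichlet(13/2, 5, 12/5, 6)
obs 6: x=2 → posterior Dirichlet(13/2, 5, 17/5, 6)
obs 7: x=0 → posterior Dirichlet(15/2, 5, 17/5, 6)

k = 3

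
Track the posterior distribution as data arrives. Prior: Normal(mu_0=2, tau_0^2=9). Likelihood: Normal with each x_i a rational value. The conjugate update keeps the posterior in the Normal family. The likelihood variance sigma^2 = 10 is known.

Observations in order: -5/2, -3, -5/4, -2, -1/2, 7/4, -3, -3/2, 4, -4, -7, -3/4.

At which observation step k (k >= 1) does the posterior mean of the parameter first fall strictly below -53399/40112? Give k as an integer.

k = 11

obs 1: x=-5/2 → posterior Normal(-5/38, 90/19)
obs 2: x=-3 → posterior Normal(-59/56, 45/14)
obs 3: x=-5/4 → posterior Normal(-163/148, 90/37)
obs 4: x=-2 → posterior Normal(-235/184, 45/23)
obs 5: x=-1/2 → posterior Normal(-23/20, 18/11)
obs 6: x=7/4 → posterior Normal(-95/128, 45/32)
obs 7: x=-3 → posterior Normal(-149/146, 90/73)
obs 8: x=-3/2 → posterior Normal(-44/41, 45/41)
obs 9: x=4 → posterior Normal(-4/7, 90/91)
obs 10: x=-4 → posterior Normal(-22/25, 9/10)
obs 11: x=-7 → posterior Normal(-151/109, 90/109)
obs 12: x=-3/4 → posterior Normal(-631/472, 45/59)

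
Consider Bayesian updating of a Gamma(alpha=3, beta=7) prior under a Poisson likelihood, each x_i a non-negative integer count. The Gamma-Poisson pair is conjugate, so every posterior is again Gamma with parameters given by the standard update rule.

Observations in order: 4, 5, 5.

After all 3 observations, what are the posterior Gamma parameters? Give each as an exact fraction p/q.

obs 1: x=4 → posterior Gamma(7, 8)
obs 2: x=5 → posterior Gamma(12, 9)
obs 3: x=5 → posterior Gamma(17, 10)

alpha=17, beta=10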